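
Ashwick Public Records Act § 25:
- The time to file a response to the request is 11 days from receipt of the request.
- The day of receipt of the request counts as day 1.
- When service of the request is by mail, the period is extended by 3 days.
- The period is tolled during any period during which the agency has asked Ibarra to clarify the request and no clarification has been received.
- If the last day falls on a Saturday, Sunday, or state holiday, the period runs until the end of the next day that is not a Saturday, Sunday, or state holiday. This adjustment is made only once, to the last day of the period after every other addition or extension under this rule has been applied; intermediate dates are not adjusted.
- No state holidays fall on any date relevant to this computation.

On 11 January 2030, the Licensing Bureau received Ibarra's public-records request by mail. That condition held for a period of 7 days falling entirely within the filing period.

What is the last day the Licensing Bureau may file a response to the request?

Counting 11 January 2030 as day 1, day 11 is January 21, 2030.
Service was by mail, adding 3 days: January 21, 2030 + 3 days = January 24, 2030.
Tolling adds 7 days: January 24, 2030 + 7 days = January 31, 2030.
January 31, 2030 is a Thursday and not a state holiday, so no extension applies.

January 31, 2030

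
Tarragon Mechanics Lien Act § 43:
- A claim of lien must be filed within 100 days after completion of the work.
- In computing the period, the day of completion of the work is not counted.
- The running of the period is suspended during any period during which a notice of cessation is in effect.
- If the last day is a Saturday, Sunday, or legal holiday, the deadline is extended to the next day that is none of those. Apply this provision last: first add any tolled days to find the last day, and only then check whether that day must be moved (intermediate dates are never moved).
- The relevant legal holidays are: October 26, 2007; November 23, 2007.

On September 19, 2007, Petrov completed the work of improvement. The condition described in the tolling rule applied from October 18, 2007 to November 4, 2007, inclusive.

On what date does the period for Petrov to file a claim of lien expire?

100 days after September 19, 2007 is December 28, 2007.
From October 18, 2007 through November 4, 2007 inclusive is 18 days; tolling adds 18 days: December 28, 2007 + 18 days = January 15, 2008.
January 15, 2008 is a Tuesday and not a legal holiday, so no extension applies.

January 15, 2008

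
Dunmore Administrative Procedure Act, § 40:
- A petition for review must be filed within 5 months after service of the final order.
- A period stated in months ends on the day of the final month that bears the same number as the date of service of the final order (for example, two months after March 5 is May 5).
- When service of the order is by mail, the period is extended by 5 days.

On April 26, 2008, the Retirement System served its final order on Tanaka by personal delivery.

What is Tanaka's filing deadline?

5 months after April 26, 2008 is September 26, 2008.
Service was not by mail, so no mail extension applies.

September 26, 2008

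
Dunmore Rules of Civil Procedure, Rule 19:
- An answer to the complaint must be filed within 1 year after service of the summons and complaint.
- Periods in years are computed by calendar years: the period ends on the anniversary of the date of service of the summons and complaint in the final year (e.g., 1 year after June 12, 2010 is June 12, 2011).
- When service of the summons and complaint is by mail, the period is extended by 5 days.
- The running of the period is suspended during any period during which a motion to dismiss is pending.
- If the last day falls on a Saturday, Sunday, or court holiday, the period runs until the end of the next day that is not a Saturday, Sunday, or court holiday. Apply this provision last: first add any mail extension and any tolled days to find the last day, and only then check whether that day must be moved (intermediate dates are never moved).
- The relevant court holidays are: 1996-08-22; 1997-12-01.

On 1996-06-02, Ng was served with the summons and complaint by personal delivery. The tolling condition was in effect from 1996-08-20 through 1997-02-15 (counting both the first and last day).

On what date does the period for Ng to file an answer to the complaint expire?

December 2, 1997

1 year after 1996-06-02 is June 2, 1997.
Service was not by mail, so no mail extension applies.
From August 20, 1996 through February 15, 1997 inclusive is 180 days; tolling adds 180 days: June 2, 1997 + 180 days = November 29, 1997.
November 29, 1997 is Saturday; November 30, 1997 is Sunday; December 1, 1997 is a listed holiday. The next qualifying day is December 2, 1997.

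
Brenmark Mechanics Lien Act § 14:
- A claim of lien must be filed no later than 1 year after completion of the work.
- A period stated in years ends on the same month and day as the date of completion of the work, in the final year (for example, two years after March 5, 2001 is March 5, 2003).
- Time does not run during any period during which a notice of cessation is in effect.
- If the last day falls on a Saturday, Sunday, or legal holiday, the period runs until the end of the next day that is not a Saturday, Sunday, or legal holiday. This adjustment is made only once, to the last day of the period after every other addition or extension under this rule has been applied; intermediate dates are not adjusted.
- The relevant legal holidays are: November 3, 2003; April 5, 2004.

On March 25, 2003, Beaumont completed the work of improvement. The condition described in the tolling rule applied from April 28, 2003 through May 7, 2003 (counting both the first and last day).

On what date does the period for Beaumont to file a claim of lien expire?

1 year after March 25, 2003 is March 25, 2004.
From April 28, 2003 through May 7, 2003 inclusive is 10 days; tolling adds 10 days: March 25, 2004 + 10 days = April 4, 2004.
April 4, 2004 is Sunday; April 5, 2004 is a listed holiday. The next qualifying day is April 6, 2004.

April 6, 2004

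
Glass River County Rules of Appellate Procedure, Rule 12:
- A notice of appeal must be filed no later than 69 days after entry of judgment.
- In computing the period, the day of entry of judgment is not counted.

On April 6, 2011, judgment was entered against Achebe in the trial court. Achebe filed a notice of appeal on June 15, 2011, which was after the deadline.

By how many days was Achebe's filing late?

69 days after April 6, 2011 is June 14, 2011.
The deadline is June 14, 2011; from June 14, 2011 to June 15, 2011 is 1 days.

1 day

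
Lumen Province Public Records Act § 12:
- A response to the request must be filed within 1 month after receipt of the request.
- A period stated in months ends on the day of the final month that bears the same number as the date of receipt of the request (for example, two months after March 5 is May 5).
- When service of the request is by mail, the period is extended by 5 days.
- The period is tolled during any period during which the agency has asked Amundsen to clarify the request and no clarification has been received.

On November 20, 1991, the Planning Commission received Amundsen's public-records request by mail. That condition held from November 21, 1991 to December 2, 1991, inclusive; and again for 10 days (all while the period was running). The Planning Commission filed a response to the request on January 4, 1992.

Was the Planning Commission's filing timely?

1 month after November 20, 1991 is December 20, 1991.
Service was by mail, adding 5 days: December 20, 1991 + 5 days = December 25, 1991.
From November 21, 1991 through December 2, 1991 inclusive is 12 days; tolling adds 12 days: December 25, 1991 + 12 days = January 6, 1992.
Tolling adds 10 days: January 6, 1992 + 10 days = January 16, 1992.
The deadline is January 16, 1992; the filing on January 4, 1992 is on or before that date.

Yes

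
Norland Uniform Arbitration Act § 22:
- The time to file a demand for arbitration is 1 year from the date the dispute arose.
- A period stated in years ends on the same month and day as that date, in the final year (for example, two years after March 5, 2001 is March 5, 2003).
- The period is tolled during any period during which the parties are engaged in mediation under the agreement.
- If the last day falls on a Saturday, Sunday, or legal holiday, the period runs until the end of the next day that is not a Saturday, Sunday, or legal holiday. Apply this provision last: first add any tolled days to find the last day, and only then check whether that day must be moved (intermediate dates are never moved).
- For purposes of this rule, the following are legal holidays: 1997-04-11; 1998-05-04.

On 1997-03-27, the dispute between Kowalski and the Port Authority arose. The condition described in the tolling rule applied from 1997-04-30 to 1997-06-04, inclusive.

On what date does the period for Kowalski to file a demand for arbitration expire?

May 5, 1998

1 year after 1997-03-27 is March 27, 1998.
From April 30, 1997 through June 4, 1997 inclusive is 36 days; tolling adds 36 days: March 27, 1998 + 36 days = May 2, 1998.
May 2, 1998 is Saturday; May 3, 1998 is Sunday; May 4, 1998 is a listed holiday. The next qualifying day is May 5, 1998.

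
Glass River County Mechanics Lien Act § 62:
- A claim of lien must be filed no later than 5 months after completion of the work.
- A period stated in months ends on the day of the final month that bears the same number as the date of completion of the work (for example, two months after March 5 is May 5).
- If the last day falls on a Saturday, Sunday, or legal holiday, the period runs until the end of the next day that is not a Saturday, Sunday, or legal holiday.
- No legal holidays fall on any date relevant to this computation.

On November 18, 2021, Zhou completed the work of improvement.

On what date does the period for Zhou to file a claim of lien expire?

5 months after November 18, 2021 is April 18, 2022.
April 18, 2022 is a Monday and not a legal holiday, so no extension applies.

April 18, 2022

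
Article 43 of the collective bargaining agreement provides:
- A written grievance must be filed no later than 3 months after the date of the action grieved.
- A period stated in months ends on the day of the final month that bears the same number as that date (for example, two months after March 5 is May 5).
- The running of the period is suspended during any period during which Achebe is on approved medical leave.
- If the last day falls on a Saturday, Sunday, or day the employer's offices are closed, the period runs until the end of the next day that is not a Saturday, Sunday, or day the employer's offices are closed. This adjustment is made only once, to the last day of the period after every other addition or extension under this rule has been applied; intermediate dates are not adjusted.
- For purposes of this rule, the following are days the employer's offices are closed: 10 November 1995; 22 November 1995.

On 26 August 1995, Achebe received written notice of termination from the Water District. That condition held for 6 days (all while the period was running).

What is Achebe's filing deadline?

December 4, 1995

3 months after 26 August 1995 is November 26, 1995.
Tolling adds 6 days: November 26, 1995 + 6 days = December 2, 1995.
December 2, 1995 is Saturday; December 3, 1995 is Sunday. The next qualifying day is December 4, 1995.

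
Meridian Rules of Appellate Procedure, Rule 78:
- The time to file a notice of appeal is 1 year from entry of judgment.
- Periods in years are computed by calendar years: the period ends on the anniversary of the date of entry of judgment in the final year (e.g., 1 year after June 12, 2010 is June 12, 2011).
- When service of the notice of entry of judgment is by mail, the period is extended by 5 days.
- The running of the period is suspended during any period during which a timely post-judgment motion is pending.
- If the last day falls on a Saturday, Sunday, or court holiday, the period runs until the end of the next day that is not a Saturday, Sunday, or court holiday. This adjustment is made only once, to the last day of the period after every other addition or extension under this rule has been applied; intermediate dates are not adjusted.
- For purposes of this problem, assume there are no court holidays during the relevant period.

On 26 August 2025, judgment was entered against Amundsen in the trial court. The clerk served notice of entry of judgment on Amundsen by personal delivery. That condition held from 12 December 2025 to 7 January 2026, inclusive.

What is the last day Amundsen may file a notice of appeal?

September 22, 2026

1 year after 26 August 2025 is August 26, 2026.
Service was not by mail, so no mail extension applies.
From December 12, 2025 through January 7, 2026 inclusive is 27 days; tolling adds 27 days: August 26, 2026 + 27 days = September 22, 2026.
September 22, 2026 is a Tuesday and not a court holiday, so no extension applies.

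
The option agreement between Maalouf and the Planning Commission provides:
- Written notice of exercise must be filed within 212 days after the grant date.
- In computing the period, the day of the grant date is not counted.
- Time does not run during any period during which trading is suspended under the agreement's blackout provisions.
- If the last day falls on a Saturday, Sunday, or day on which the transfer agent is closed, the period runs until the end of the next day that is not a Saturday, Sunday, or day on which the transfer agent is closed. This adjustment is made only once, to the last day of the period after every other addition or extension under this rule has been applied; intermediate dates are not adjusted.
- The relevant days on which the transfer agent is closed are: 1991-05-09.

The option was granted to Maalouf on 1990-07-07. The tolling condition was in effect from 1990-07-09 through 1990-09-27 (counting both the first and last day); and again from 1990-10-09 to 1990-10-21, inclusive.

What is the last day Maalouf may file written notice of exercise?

212 days after 1990-07-07 is February 4, 1991.
From July 9, 1990 through September 27, 1990 inclusive is 81 days; tolling adds 81 days: February 4, 1991 + 81 days = April 26, 1991.
From October 9, 1990 through October 21, 1990 inclusive is 13 days; tolling adds 13 days: April 26, 1991 + 13 days = May 9, 1991.
May 9, 1991 is a listed holiday. The next qualifying day is May 10, 1991.

May 10, 1991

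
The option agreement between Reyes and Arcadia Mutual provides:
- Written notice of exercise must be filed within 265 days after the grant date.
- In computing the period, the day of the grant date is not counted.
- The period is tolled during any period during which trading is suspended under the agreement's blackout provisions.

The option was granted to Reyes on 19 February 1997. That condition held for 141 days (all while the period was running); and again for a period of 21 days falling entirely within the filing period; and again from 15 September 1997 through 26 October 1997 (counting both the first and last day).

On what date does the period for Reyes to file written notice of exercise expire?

265 days after 19 February 1997 is November 11, 1997.
Tolling adds 141 days: November 11, 1997 + 141 days = April 1, 1998.
Tolling adds 21 days: April 1, 1998 + 21 days = April 22, 1998.
From September 15, 1997 through October 26, 1997 inclusive is 42 days; tolling adds 42 days: April 22, 1998 + 42 days = June 3, 1998.

June 3, 1998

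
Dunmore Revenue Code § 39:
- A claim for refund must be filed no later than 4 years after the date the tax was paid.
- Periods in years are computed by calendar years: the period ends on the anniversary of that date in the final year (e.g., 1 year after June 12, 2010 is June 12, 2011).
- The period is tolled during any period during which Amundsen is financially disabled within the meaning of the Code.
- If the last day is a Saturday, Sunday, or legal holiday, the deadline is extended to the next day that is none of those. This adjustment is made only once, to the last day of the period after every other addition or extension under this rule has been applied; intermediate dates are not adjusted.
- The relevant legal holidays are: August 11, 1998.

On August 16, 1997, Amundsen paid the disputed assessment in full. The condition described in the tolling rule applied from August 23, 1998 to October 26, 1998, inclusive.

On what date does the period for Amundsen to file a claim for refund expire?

October 22, 2001

4 years after August 16, 1997 is August 16, 2001.
From August 23, 1998 through October 26, 1998 inclusive is 65 days; tolling adds 65 days: August 16, 2001 + 65 days = October 20, 2001.
October 20, 2001 is Saturday; October 21, 2001 is Sunday. The next qualifying day is October 22, 2001.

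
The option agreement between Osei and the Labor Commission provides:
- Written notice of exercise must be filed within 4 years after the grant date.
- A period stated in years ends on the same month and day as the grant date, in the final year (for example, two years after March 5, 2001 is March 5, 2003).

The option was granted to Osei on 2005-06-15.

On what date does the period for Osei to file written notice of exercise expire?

June 15, 2009

4 years after 2005-06-15 is June 15, 2009.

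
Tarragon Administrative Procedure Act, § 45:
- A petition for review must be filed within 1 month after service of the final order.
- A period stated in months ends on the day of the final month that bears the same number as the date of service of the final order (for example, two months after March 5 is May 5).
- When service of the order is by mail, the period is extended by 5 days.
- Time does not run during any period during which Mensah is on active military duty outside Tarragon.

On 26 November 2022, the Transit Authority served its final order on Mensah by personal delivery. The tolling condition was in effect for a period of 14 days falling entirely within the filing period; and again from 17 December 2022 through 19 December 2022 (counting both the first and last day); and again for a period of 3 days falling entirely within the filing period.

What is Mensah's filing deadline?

1 month after 26 November 2022 is December 26, 2022.
Service was not by mail, so no mail extension applies.
Tolling adds 14 days: December 26, 2022 + 14 days = January 9, 2023.
From December 17, 2022 through December 19, 2022 inclusive is 3 days; tolling adds 3 days: January 9, 2023 + 3 days = January 12, 2023.
Tolling adds 3 days: January 12, 2023 + 3 days = January 15, 2023.

January 15, 2023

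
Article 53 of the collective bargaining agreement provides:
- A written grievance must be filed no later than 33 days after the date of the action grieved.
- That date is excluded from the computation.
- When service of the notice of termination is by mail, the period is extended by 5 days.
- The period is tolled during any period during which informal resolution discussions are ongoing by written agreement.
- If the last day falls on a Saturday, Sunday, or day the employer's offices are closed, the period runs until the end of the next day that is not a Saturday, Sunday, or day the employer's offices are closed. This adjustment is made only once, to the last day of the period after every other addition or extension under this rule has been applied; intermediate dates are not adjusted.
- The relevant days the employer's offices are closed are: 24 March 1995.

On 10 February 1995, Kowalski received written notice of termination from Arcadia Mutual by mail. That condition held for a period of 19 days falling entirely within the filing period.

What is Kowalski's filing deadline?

33 days after 10 February 1995 is March 15, 1995.
Service was by mail, adding 5 days: March 15, 1995 + 5 days = March 20, 1995.
Tolling adds 19 days: March 20, 1995 + 19 days = April 8, 1995.
April 8, 1995 is Saturday; April 9, 1995 is Sunday. The next qualifying day is April 10, 1995.

April 10, 1995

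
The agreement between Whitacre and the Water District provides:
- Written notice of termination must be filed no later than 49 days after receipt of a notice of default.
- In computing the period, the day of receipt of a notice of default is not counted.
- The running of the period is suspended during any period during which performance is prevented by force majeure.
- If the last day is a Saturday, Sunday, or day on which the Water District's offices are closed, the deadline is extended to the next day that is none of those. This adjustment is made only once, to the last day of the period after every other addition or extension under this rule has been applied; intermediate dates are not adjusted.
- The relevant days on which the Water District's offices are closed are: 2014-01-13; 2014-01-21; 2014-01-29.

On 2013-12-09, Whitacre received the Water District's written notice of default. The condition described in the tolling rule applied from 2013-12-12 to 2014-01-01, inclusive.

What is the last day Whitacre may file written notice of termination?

49 days after 2013-12-09 is January 27, 2014.
From December 12, 2013 through January 1, 2014 inclusive is 21 days; tolling adds 21 days: January 27, 2014 + 21 days = February 17, 2014.
February 17, 2014 is a Monday and not a day on which the Water District's offices are closed, so no extension applies.

February 17, 2014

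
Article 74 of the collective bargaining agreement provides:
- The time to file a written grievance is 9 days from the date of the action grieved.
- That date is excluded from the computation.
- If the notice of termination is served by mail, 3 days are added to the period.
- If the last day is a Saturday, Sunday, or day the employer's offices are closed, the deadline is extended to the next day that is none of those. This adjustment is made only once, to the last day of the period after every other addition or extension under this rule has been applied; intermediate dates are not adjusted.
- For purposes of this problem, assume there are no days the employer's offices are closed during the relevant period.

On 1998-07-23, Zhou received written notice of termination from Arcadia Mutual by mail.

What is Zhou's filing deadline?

9 days after 1998-07-23 is August 1, 1998.
Service was by mail, adding 3 days: August 1, 1998 + 3 days = August 4, 1998.
August 4, 1998 is a Tuesday and not a day the employer's offices are closed, so no extension applies.

August 4, 1998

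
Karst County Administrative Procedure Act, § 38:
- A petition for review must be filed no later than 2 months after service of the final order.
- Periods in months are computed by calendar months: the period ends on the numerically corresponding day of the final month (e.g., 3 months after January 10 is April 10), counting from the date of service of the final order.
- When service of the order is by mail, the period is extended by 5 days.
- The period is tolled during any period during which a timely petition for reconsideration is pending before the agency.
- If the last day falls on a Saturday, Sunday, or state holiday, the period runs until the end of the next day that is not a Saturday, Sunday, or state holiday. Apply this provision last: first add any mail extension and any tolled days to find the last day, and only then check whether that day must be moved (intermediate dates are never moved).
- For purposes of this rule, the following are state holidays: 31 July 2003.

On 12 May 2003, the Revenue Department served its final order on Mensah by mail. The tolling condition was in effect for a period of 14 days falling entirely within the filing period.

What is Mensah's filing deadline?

2 months after 12 May 2003 is July 12, 2003.
Service was by mail, adding 5 days: July 12, 2003 + 5 days = July 17, 2003.
Tolling adds 14 days: July 17, 2003 + 14 days = July 31, 2003.
July 31, 2003 is a listed holiday. The next qualifying day is August 1, 2003.

August 1, 2003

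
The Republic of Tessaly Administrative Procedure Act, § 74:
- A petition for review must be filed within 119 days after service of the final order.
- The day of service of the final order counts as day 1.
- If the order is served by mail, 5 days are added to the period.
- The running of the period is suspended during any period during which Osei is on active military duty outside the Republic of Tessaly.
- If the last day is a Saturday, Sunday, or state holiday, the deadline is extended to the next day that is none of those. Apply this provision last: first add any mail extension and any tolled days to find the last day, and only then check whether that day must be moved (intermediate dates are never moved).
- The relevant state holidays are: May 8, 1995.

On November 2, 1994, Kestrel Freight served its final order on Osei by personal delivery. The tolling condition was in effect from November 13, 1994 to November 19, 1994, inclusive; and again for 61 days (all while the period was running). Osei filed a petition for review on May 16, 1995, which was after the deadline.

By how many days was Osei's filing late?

7 days

Counting November 2, 1994 as day 1, day 119 is February 28, 1995.
Service was not by mail, so no mail extension applies.
From November 13, 1994 through November 19, 1994 inclusive is 7 days; tolling adds 7 days: February 28, 1995 + 7 days = March 7, 1995.
Tolling adds 61 days: March 7, 1995 + 61 days = May 7, 1995.
May 7, 1995 is Sunday; May 8, 1995 is a listed holiday. The next qualifying day is May 9, 1995.
The deadline is May 9, 1995; from May 9, 1995 to May 16, 1995 is 7 days.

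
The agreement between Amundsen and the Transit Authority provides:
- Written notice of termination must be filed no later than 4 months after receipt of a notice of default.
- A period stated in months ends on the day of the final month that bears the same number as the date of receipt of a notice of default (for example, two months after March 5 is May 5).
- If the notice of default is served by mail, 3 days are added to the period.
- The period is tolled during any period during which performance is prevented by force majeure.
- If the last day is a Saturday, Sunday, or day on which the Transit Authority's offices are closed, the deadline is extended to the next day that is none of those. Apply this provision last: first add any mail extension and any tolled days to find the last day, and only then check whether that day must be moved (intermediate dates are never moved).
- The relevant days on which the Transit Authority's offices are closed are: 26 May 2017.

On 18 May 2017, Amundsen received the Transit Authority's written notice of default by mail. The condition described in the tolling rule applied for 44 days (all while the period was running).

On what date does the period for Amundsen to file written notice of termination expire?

November 6, 2017

4 months after 18 May 2017 is September 18, 2017.
Service was by mail, adding 3 days: September 18, 2017 + 3 days = September 21, 2017.
Tolling adds 44 days: September 21, 2017 + 44 days = November 4, 2017.
November 4, 2017 is Saturday; November 5, 2017 is Sunday. The next qualifying day is November 6, 2017.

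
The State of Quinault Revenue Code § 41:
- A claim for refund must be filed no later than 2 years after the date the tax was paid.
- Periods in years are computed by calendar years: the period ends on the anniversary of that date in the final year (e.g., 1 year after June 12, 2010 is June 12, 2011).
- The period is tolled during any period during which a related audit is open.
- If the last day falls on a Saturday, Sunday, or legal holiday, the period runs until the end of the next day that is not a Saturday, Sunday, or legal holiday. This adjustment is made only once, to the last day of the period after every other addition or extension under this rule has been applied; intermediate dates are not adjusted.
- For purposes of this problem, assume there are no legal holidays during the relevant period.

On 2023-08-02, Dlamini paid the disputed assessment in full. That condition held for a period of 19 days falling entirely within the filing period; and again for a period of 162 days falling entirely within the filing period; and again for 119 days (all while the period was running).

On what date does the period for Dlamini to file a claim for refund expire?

2 years after 2023-08-02 is August 2, 2025.
Tolling adds 19 days: August 2, 2025 + 19 days = August 21, 2025.
Tolling adds 162 days: August 21, 2025 + 162 days = January 30, 2026.
Tolling adds 119 days: January 30, 2026 + 119 days = May 29, 2026.
May 29, 2026 is a Friday and not a legal holiday, so no extension applies.

May 29, 2026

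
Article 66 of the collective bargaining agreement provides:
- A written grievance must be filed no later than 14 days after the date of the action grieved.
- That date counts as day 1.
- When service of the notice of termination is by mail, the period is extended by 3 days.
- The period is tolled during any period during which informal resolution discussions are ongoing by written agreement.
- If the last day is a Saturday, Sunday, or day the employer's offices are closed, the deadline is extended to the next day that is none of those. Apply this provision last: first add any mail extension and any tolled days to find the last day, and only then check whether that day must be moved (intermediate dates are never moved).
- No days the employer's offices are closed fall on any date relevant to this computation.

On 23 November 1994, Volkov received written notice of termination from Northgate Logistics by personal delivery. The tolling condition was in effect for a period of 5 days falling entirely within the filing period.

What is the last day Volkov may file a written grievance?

December 12, 1994

Counting 23 November 1994 as day 1, day 14 is December 6, 1994.
Service was not by mail, so no mail extension applies.
Tolling adds 5 days: December 6, 1994 + 5 days = December 11, 1994.
December 11, 1994 is Sunday. The next qualifying day is December 12, 1994.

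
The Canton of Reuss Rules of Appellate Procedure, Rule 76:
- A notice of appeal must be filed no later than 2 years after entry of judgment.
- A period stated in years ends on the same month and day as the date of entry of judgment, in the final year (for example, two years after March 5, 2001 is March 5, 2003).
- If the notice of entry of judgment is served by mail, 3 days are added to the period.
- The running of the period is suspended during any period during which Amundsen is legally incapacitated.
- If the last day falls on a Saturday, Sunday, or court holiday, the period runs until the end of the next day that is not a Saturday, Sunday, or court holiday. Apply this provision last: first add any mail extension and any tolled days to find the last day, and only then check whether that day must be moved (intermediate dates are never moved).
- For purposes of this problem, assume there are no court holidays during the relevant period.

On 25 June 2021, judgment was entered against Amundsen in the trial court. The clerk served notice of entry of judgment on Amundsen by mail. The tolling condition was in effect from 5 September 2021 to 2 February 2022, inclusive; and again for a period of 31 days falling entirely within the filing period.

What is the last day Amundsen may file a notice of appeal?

2 years after 25 June 2021 is June 25, 2023.
Service was by mail, adding 3 days: June 25, 2023 + 3 days = June 28, 2023.
From September 5, 2021 through February 2, 2022 inclusive is 151 days; tolling adds 151 days: June 28, 2023 + 151 days = November 26, 2023.
Tolling adds 31 days: November 26, 2023 + 31 days = December 27, 2023.
December 27, 2023 is a Wednesday and not a court holiday, so no extension applies.

December 27, 2023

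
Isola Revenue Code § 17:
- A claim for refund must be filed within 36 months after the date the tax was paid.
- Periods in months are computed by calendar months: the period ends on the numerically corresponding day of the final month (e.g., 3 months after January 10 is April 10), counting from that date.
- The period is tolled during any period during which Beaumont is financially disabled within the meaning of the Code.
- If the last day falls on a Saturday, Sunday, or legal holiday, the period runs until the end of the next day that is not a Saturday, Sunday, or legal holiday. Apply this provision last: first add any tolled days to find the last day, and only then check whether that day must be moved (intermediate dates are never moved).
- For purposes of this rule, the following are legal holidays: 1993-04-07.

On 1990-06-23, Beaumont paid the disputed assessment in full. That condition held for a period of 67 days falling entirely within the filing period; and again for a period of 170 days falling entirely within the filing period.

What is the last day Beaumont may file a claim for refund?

February 15, 1994

36 months after 1990-06-23 is June 23, 1993.
Tolling adds 67 days: June 23, 1993 + 67 days = August 29, 1993.
Tolling adds 170 days: August 29, 1993 + 170 days = February 15, 1994.
February 15, 1994 is a Tuesday and not a legal holiday, so no extension applies.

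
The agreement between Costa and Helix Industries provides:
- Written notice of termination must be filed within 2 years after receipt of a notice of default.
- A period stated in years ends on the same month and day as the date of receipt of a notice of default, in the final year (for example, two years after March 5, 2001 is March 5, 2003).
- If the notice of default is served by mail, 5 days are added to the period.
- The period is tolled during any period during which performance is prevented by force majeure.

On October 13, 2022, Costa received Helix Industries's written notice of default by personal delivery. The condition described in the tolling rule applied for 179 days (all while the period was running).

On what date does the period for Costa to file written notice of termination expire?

2 years after October 13, 2022 is October 13, 2024.
Service was not by mail, so no mail extension applies.
Tolling adds 179 days: October 13, 2024 + 179 days = April 10, 2025.

April 10, 2025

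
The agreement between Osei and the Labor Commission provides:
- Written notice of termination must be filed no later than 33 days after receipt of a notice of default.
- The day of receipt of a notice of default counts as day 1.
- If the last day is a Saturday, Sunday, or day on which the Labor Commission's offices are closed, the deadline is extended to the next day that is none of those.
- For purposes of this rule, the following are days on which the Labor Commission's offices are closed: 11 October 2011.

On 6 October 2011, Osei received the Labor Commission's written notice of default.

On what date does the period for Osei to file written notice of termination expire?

November 7, 2011

Counting 6 October 2011 as day 1, day 33 is November 7, 2011.
November 7, 2011 is a Monday and not a day on which the Labor Commission's offices are closed, so no extension applies.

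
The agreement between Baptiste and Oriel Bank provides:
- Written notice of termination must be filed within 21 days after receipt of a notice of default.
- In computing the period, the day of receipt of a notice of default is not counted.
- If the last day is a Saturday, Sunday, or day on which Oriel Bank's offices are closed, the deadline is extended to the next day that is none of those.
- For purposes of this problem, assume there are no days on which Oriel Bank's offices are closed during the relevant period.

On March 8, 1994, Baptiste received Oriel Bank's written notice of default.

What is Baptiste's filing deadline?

March 29, 1994

21 days after March 8, 1994 is March 29, 1994.
March 29, 1994 is a Tuesday and not a day on which Oriel Bank's offices are closed, so no extension applies.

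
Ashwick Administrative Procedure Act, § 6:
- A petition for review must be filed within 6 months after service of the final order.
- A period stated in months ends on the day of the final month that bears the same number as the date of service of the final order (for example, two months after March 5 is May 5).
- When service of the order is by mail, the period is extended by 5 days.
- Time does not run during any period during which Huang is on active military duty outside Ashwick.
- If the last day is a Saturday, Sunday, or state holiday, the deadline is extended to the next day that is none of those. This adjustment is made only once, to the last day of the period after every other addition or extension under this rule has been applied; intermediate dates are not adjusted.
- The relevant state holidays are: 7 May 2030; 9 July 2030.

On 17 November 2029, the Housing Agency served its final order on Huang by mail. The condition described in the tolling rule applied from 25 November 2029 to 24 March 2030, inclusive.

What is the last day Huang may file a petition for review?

6 months after 17 November 2029 is May 17, 2030.
Service was by mail, adding 5 days: May 17, 2030 + 5 days = May 22, 2030.
From November 25, 2029 through March 24, 2030 inclusive is 120 days; tolling adds 120 days: May 22, 2030 + 120 days = September 19, 2030.
September 19, 2030 is a Thursday and not a state holiday, so no extension applies.

September 19, 2030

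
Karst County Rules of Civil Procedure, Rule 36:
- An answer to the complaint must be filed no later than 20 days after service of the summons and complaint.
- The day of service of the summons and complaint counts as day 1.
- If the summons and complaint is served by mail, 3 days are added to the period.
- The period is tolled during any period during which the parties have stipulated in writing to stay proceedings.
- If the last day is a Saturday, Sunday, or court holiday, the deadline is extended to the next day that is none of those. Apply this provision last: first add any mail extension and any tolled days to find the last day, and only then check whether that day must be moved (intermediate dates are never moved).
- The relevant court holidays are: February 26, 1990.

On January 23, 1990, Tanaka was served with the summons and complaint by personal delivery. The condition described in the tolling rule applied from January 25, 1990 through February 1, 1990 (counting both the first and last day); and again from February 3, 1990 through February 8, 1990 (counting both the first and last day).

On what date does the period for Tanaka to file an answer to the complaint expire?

February 27, 1990

Counting January 23, 1990 as day 1, day 20 is February 11, 1990.
Service was not by mail, so no mail extension applies.
From January 25, 1990 through February 1, 1990 inclusive is 8 days; tolling adds 8 days: February 11, 1990 + 8 days = February 19, 1990.
From February 3, 1990 through February 8, 1990 inclusive is 6 days; tolling adds 6 days: February 19, 1990 + 6 days = February 25, 1990.
February 25, 1990 is Sunday; February 26, 1990 is a listed holiday. The next qualifying day is February 27, 1990.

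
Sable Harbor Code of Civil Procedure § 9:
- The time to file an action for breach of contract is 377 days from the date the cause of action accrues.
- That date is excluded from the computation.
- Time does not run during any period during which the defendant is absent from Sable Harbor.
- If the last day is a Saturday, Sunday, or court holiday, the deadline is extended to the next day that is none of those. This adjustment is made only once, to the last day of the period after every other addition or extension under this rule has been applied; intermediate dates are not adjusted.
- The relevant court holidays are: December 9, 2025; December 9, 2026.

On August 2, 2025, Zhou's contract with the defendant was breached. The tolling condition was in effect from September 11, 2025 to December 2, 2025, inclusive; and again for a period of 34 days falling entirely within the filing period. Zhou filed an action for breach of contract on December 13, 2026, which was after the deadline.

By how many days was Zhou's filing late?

377 days after August 2, 2025 is August 14, 2026.
From September 11, 2025 through December 2, 2025 inclusive is 83 days; tolling adds 83 days: August 14, 2026 + 83 days = November 5, 2026.
Tolling adds 34 days: November 5, 2026 + 34 days = December 9, 2026.
December 9, 2026 is a listed holiday. The next qualifying day is December 10, 2026.
The deadline is December 10, 2026; from December 10, 2026 to December 13, 2026 is 3 days.

3 days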